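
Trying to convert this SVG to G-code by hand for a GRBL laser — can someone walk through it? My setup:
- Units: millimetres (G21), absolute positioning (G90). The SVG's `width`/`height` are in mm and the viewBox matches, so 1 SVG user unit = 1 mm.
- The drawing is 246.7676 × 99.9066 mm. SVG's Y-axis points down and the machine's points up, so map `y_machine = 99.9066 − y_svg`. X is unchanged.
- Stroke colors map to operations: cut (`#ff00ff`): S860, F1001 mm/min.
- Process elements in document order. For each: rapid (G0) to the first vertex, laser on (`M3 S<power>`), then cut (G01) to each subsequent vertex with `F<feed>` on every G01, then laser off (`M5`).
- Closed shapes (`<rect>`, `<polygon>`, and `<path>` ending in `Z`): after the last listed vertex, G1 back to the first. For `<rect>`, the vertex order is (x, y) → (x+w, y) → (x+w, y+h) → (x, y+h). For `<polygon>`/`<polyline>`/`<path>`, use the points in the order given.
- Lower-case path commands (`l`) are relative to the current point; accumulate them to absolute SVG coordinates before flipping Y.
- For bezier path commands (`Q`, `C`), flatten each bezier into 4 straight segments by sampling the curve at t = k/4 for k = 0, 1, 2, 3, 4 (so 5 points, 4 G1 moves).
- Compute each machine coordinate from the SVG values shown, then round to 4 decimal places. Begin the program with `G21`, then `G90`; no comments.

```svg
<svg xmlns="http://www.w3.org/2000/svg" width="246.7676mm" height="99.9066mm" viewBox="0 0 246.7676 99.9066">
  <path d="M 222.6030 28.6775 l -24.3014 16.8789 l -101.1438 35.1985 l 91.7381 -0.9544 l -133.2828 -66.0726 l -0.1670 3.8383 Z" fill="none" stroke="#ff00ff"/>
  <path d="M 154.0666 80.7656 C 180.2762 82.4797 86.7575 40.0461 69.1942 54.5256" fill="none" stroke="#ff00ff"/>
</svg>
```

G21
G90
G0 X222.6030 Y71.2291
M3 S860
G01 X198.3016 Y54.3502 F1001
G01 X97.1578 Y19.1517 F1001
G01 X188.8959 Y20.1061 F1001
G01 X55.6131 Y86.1787 F1001
G01 X55.4461 Y82.3404 F1001
G01 X222.6030 Y71.2291 F1001
M5
G0 X154.0666 Y19.1410
M3 S860
G01 X154.3323 Y24.5540 F1001
G01 X128.0452 Y37.0480 F1001
G01 X93.5508 Y47.1485 F1001
G01 X69.1942 Y45.3810 F1001
M5

viewBox `0 0 246.7676 99.9066` with mm width/height → 1 unit = 1 mm. Flip: y_m = 99.9066 − y_svg.

**Shape 1** — `<path>` closed polygon, stroke `#ff00ff` → cut (S860, F1001). Machine vertices: (222.6030,71.2291) → (198.3016,54.3502) → (97.1578,19.1517) → (188.8959,20.1061) → (55.6131,86.1787) → (55.4461,82.3404) → (222.6030,71.2291). Closed: final G1 returns to the first vertex.

**Shape 2** — `<path>` cubic bezier, stroke `#ff00ff` → cut (S860, F1001). Control points (SVG): P0=(154.0666,80.7656), P1=(180.2762,82.4797), P2=(86.7575,40.0461), P3=(69.1942,54.5256); sampled at t=k/4. Machine vertices: (154.0666,19.1410) → (154.3323,24.5540) → (128.0452,37.0480) → (93.5508,47.1485) → (69.1942,45.3810). Open path.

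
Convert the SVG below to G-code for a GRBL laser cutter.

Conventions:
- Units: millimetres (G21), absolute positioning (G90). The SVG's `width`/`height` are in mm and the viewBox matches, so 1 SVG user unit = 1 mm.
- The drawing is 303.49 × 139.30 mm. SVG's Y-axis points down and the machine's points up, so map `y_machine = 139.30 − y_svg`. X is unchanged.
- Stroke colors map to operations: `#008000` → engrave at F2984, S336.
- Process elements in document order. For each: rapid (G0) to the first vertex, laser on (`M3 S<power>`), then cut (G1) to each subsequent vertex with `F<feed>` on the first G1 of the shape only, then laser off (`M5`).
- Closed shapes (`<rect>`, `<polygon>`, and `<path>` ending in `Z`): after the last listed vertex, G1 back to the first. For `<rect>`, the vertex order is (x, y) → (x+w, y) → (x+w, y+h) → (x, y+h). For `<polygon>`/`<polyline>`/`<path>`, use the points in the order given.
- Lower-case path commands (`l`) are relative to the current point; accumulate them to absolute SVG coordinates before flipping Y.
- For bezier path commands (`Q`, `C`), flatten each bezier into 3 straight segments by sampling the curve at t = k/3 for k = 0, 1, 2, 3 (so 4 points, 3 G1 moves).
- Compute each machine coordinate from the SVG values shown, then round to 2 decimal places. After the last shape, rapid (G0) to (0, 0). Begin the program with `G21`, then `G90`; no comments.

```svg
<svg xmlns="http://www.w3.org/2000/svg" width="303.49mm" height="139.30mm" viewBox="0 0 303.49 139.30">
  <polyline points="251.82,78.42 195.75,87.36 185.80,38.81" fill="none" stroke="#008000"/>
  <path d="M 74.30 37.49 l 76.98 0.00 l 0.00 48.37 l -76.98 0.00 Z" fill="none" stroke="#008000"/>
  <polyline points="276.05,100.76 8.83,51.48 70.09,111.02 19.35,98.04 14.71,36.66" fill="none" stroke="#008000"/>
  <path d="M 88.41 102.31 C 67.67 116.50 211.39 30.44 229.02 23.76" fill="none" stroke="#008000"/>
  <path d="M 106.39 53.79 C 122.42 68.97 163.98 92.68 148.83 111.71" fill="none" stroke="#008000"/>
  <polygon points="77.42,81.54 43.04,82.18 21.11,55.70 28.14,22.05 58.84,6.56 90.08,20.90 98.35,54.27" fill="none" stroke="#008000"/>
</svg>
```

Since the viewBox matches the mm dimensions, user units are millimetres directly. The only transform is the Y-flip y_m = 139.30 − y_svg.

Shape 1 is a open polyline drawn with `<polyline>`. Its stroke #008000 means engrave at S336, F2984. After flipping Y the toolpath is (251.82,60.88) → (195.75,51.94) → (185.80,100.49).

Shape 2 is a rectangle drawn with `<path>`. Its stroke #008000 means engrave at S336, F2984. After flipping Y the toolpath is (74.30,101.81) → (151.28,101.81) → (151.28,53.44) → (74.30,53.44) → (74.30,101.81), returning to the start.

Shape 3 is a open polyline drawn with `<polyline>`. Its stroke #008000 means engrave at S336, F2984. After flipping Y the toolpath is (276.05,38.54) → (8.83,87.82) → (70.09,28.28) → (19.35,41.26) → (14.71,102.64).

Shape 4 is a cubic bezier drawn with `<path>`. Its stroke #008000 means engrave at S336, F2984. After flipping Y the toolpath is (88.41,36.99) → (111.73,49.56) → (180.12,89.05) → (229.02,115.54).

Shape 5 is a cubic bezier drawn with `<path>`. Its stroke #008000 means engrave at S336, F2984. After flipping Y the toolpath is (106.39,85.51) → (127.88,67.98) → (148.12,47.69) → (148.83,27.59).

Shape 6 is a regular polygon drawn with `<polygon>`. Its stroke #008000 means engrave at S336, F2984. After flipping Y the toolpath is (77.42,57.76) → (43.04,57.12) → (21.11,83.60) → (28.14,117.25) → (58.84,132.74) → (90.08,118.40) → (98.35,85.03) → (77.42,57.76), returning to the start.

G21
G90
G0 X251.82 Y60.88
M3 S336
G1 X195.75 Y51.94 F2984
G1 X185.80 Y100.49
M5
G0 X74.30 Y101.81
M3 S336
G1 X151.28 Y101.81 F2984
G1 X151.28 Y53.44
G1 X74.30 Y53.44
G1 X74.30 Y101.81
M5
G0 X276.05 Y38.54
M3 S336
G1 X8.83 Y87.82 F2984
G1 X70.09 Y28.28
G1 X19.35 Y41.26
G1 X14.71 Y102.64
M5
G0 X88.41 Y36.99
M3 S336
G1 X111.73 Y49.56 F2984
G1 X180.12 Y89.05
G1 X229.02 Y115.54
M5
G0 X106.39 Y85.51
M3 S336
G1 X127.88 Y67.98 F2984
G1 X148.12 Y47.69
G1 X148.83 Y27.59
M5
G0 X77.42 Y57.76
M3 S336
G1 X43.04 Y57.12 F2984
G1 X21.11 Y83.60
G1 X28.14 Y117.25
G1 X58.84 Y132.74
G1 X90.08 Y118.40
G1 X98.35 Y85.03
G1 X77.42 Y57.76
M5
G0 X0.00 Y0.00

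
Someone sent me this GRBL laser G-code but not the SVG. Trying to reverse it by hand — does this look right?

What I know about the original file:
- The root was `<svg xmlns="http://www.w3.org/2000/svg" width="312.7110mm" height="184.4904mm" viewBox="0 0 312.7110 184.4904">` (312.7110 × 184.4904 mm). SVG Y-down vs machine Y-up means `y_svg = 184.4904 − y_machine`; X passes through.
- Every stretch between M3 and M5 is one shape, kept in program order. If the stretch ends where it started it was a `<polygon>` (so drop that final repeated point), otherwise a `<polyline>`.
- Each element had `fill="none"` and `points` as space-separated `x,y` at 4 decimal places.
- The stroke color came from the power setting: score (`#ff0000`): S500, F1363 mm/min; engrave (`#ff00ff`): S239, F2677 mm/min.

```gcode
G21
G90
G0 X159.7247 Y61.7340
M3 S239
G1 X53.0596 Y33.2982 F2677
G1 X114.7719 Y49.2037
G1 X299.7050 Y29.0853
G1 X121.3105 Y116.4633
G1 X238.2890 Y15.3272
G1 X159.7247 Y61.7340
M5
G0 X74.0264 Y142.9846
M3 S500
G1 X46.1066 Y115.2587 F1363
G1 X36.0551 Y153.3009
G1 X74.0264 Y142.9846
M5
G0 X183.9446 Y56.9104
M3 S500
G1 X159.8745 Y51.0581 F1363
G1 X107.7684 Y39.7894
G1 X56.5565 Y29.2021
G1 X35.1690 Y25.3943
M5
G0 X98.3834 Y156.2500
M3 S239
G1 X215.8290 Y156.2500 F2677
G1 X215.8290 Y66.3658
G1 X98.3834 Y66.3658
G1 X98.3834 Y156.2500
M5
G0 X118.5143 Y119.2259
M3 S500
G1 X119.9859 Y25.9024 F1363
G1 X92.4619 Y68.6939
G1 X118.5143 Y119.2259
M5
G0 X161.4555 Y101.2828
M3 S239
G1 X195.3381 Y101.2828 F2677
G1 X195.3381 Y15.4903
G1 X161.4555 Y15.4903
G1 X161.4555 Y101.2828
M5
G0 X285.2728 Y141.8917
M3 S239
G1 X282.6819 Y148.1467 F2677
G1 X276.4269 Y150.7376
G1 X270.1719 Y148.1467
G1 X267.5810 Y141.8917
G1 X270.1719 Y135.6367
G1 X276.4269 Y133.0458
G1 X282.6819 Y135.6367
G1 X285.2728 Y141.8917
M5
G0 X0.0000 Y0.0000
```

y_svg = 184.4904 − y_m.

[1] S239→`#ff00ff` (engrave); closed run; points: 159.7247,122.7564 53.0596,151.1922 114.7719,135.2867 299.7050,155.4051 121.3105,68.0271 238.2890,169.1632

[2] S500→`#ff0000` (score); closed run; points: 74.0264,41.5058 46.1066,69.2317 36.0551,31.1895

[3] S500→`#ff0000` (score); open run; points: 183.9446,127.5800 159.8745,133.4323 107.7684,144.7010 56.5565,155.2883 35.1690,159.0961

[4] S239→`#ff00ff` (engrave); closed run; points: 98.3834,28.2404 215.8290,28.2404 215.8290,118.1246 98.3834,118.1246

[5] S500→`#ff0000` (score); closed run; points: 118.5143,65.2645 119.9859,158.5880 92.4619,115.7965

[6] S239→`#ff00ff` (engrave); closed run; points: 161.4555,83.2076 195.3381,83.2076 195.3381,169.0001 161.4555,169.0001

[7] S239→`#ff00ff` (engrave); closed run; points: 285.2728,42.5987 282.6819,36.3437 276.4269,33.7528 270.1719,36.3437 267.5810,42.5987 270.1719,48.8537 276.4269,51.4446 282.6819,48.8537

<svg xmlns="http://www.w3.org/2000/svg" width="312.7110mm" height="184.4904mm" viewBox="0 0 312.7110 184.4904">
  <polygon points="159.7247,122.7564 53.0596,151.1922 114.7719,135.2867 299.7050,155.4051 121.3105,68.0271 238.2890,169.1632" fill="none" stroke="#ff00ff"/>
  <polygon points="74.0264,41.5058 46.1066,69.2317 36.0551,31.1895" fill="none" stroke="#ff0000"/>
  <polyline points="183.9446,127.5800 159.8745,133.4323 107.7684,144.7010 56.5565,155.2883 35.1690,159.0961" fill="none" stroke="#ff0000"/>
  <polygon points="98.3834,28.2404 215.8290,28.2404 215.8290,118.1246 98.3834,118.1246" fill="none" stroke="#ff00ff"/>
  <polygon points="118.5143,65.2645 119.9859,158.5880 92.4619,115.7965" fill="none" stroke="#ff0000"/>
  <polygon points="161.4555,83.2076 195.3381,83.2076 195.3381,169.0001 161.4555,169.0001" fill="none" stroke="#ff00ff"/>
  <polygon points="285.2728,42.5987 282.6819,36.3437 276.4269,33.7528 270.1719,36.3437 267.5810,42.5987 270.1719,48.8537 276.4269,51.4446 282.6819,48.8537" fill="none" stroke="#ff00ff"/>
</svg>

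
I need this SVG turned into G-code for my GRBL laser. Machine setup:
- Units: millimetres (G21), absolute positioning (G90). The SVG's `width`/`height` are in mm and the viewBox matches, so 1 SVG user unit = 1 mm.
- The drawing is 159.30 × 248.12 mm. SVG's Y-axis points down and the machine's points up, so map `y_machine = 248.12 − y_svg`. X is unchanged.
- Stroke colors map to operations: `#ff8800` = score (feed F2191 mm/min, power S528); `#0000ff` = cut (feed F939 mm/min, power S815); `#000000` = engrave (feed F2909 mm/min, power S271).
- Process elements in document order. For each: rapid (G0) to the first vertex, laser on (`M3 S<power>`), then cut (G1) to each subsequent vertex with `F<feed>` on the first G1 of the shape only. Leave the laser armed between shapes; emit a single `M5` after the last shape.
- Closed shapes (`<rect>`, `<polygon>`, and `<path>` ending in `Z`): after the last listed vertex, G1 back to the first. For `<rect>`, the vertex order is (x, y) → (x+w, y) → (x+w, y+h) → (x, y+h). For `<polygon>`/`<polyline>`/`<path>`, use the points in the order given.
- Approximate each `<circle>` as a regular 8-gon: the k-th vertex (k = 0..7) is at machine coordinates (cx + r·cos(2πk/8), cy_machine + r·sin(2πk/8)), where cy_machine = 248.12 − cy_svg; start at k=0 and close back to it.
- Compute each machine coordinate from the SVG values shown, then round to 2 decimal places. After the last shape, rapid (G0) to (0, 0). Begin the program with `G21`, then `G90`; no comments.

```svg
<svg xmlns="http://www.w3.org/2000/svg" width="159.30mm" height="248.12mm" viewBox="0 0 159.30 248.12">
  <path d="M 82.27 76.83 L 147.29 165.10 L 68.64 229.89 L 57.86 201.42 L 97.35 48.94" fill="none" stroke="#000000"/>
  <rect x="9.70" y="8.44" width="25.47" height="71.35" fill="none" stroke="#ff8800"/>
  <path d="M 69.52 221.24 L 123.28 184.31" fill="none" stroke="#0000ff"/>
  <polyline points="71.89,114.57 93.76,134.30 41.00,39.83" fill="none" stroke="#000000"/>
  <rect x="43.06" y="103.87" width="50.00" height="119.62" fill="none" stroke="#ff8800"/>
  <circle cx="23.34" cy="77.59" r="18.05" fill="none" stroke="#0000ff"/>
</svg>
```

G21
G90
G0 X82.27 Y171.29
M3 S271
G1 X147.29 Y83.02 F2909
G1 X68.64 Y18.23
G1 X57.86 Y46.70
G1 X97.35 Y199.18
G0 X9.70 Y239.68
M3 S528
G1 X35.17 Y239.68 F2191
G1 X35.17 Y168.33
G1 X9.70 Y168.33
G1 X9.70 Y239.68
G0 X69.52 Y26.88
M3 S815
G1 X123.28 Y63.81 F939
G0 X71.89 Y133.55
M3 S271
G1 X93.76 Y113.82 F2909
G1 X41.00 Y208.29
G0 X43.06 Y144.25
M3 S528
G1 X93.06 Y144.25 F2191
G1 X93.06 Y24.63
G1 X43.06 Y24.63
G1 X43.06 Y144.25
G0 X41.39 Y170.53
M3 S815
G1 X36.10 Y183.29 F939
G1 X23.34 Y188.58
G1 X10.58 Y183.29
G1 X5.29 Y170.53
G1 X10.58 Y157.77
G1 X23.34 Y152.48
G1 X36.10 Y157.77
G1 X41.39 Y170.53
M5
G0 X0.00 Y0.00

Since the viewBox matches the mm dimensions, user units are millimetres directly. The only transform is the Y-flip y_m = 248.12 − y_svg.

Shape 1 is a open polyline drawn with `<path>`. Its stroke #000000 means engrave at S271, F2909. After flipping Y the toolpath is (82.27,171.29) → (147.29,83.02) → (68.64,18.23) → (57.86,46.70) → (97.35,199.18).

Shape 2 is a rectangle drawn with `<rect>`. Its stroke #ff8800 means score at S528, F2191. After flipping Y the toolpath is (9.70,239.68) → (35.17,239.68) → (35.17,168.33) → (9.70,168.33) → (9.70,239.68), returning to the start.

Shape 3 is a line segment drawn with `<path>`. Its stroke #0000ff means cut at S815, F939. After flipping Y the toolpath is (69.52,26.88) → (123.28,63.81).

Shape 4 is a open polyline drawn with `<polyline>`. Its stroke #000000 means engrave at S271, F2909. After flipping Y the toolpath is (71.89,133.55) → (93.76,113.82) → (41.00,208.29).

Shape 5 is a rectangle drawn with `<rect>`. Its stroke #ff8800 means score at S528, F2191. After flipping Y the toolpath is (43.06,144.25) → (93.06,144.25) → (93.06,24.63) → (43.06,24.63) → (43.06,144.25), returning to the start.

Shape 6 is a circle drawn with `<circle>`. Its stroke #0000ff means cut at S815, F939. After flipping Y the toolpath is (41.39,170.53) → (36.10,183.29) → (23.34,188.58) → (10.58,183.29) → (5.29,170.53) → (10.58,157.77) → (23.34,152.48) → (36.10,157.77) → (41.39,170.53), returning to the start.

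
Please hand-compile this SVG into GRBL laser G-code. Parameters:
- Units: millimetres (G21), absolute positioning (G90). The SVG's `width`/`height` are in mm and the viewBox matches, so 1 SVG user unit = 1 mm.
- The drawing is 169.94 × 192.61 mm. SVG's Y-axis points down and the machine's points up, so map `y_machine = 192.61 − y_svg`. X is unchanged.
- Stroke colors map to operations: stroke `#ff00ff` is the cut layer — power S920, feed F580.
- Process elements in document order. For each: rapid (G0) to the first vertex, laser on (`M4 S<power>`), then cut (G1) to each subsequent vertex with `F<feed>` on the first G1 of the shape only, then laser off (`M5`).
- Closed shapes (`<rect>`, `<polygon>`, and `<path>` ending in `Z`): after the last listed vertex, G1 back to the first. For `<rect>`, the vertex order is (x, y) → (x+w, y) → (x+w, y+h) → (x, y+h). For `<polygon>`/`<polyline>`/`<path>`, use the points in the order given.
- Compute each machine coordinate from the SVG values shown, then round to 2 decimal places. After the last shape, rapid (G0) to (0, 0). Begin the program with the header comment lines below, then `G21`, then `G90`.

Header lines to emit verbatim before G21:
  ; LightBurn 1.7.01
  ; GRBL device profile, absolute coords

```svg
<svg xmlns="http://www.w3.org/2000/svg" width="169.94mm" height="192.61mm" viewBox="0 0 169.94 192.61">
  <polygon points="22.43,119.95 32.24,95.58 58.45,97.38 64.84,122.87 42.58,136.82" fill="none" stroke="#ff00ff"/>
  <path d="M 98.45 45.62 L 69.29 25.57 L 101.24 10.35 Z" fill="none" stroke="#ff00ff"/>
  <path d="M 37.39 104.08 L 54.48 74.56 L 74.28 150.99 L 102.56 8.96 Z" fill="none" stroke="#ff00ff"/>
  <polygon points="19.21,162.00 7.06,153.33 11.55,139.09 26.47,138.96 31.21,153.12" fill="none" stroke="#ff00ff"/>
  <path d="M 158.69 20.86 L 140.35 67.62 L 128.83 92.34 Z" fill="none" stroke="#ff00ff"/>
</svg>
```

viewBox `0 0 169.94 192.61` with mm width/height → 1 unit = 1 mm. Flip: y_m = 192.61 − y_svg.

**Shape 1** — `<polygon>` regular polygon, stroke `#ff00ff` → cut (S920, F580). Machine vertices: (22.43,72.66) → (32.24,97.03) → (58.45,95.23) → (64.84,69.74) → (42.58,55.79) → (22.43,72.66). Closed: final G1 returns to the first vertex.

**Shape 2** — `<path>` regular polygon, stroke `#ff00ff` → cut (S920, F580). Machine vertices: (98.45,146.99) → (69.29,167.04) → (101.24,182.26) → (98.45,146.99). Closed: final G1 returns to the first vertex.

**Shape 3** — `<path>` closed polygon, stroke `#ff00ff` → cut (S920, F580). Machine vertices: (37.39,88.53) → (54.48,118.05) → (74.28,41.62) → (102.56,183.65) → (37.39,88.53). Closed: final G1 returns to the first vertex.

**Shape 4** — `<polygon>` regular polygon, stroke `#ff00ff` → cut (S920, F580). Machine vertices: (19.21,30.61) → (7.06,39.28) → (11.55,53.52) → (26.47,53.65) → (31.21,39.49) → (19.21,30.61). Closed: final G1 returns to the first vertex.

**Shape 5** — `<path>` closed polygon, stroke `#ff00ff` → cut (S920, F580). Machine vertices: (158.69,171.75) → (140.35,124.99) → (128.83,100.27) → (158.69,171.75). Closed: final G1 returns to the first vertex.

; LightBurn 1.7.01
; GRBL device profile, absolute coords
G21
G90
G0 X22.43 Y72.66
M4 S920
G1 X32.24 Y97.03 F580
G1 X58.45 Y95.23
G1 X64.84 Y69.74
G1 X42.58 Y55.79
G1 X22.43 Y72.66
M5
G0 X98.45 Y146.99
M4 S920
G1 X69.29 Y167.04 F580
G1 X101.24 Y182.26
G1 X98.45 Y146.99
M5
G0 X37.39 Y88.53
M4 S920
G1 X54.48 Y118.05 F580
G1 X74.28 Y41.62
G1 X102.56 Y183.65
G1 X37.39 Y88.53
M5
G0 X19.21 Y30.61
M4 S920
G1 X7.06 Y39.28 F580
G1 X11.55 Y53.52
G1 X26.47 Y53.65
G1 X31.21 Y39.49
G1 X19.21 Y30.61
M5
G0 X158.69 Y171.75
M4 S920
G1 X140.35 Y124.99 F580
G1 X128.83 Y100.27
G1 X158.69 Y171.75
M5
G0 X0.00 Y0.00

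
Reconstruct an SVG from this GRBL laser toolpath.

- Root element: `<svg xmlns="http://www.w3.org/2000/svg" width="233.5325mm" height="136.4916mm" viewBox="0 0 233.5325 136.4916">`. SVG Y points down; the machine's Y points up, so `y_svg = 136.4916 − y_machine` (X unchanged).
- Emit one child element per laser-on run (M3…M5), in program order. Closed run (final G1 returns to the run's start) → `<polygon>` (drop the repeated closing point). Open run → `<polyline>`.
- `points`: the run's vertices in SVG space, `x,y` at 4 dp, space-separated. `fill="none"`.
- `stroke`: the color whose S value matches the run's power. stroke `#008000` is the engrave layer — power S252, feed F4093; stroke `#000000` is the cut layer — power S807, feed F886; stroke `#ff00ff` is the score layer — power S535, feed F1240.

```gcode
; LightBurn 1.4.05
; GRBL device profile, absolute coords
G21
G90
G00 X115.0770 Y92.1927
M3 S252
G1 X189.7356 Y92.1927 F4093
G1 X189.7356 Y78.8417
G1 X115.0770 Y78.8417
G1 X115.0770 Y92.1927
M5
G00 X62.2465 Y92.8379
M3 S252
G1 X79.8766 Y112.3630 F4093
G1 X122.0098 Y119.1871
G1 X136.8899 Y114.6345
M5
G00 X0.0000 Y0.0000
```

y_svg = 136.4916 − y_m. Every run uses S252, so all elements get stroke `#008000` (engrave).

[1] closed run; points: 115.0770,44.2989 189.7356,44.2989 189.7356,57.6499 115.0770,57.6499

[2] open run; points: 62.2465,43.6537 79.8766,24.1286 122.0098,17.3045 136.8899,21.8571

<svg xmlns="http://www.w3.org/2000/svg" width="233.5325mm" height="136.4916mm" viewBox="0 0 233.5325 136.4916">
  <polygon points="115.0770,44.2989 189.7356,44.2989 189.7356,57.6499 115.0770,57.6499" fill="none" stroke="#008000"/>
  <polyline points="62.2465,43.6537 79.8766,24.1286 122.0098,17.3045 136.8899,21.8571" fill="none" stroke="#008000"/>
</svg>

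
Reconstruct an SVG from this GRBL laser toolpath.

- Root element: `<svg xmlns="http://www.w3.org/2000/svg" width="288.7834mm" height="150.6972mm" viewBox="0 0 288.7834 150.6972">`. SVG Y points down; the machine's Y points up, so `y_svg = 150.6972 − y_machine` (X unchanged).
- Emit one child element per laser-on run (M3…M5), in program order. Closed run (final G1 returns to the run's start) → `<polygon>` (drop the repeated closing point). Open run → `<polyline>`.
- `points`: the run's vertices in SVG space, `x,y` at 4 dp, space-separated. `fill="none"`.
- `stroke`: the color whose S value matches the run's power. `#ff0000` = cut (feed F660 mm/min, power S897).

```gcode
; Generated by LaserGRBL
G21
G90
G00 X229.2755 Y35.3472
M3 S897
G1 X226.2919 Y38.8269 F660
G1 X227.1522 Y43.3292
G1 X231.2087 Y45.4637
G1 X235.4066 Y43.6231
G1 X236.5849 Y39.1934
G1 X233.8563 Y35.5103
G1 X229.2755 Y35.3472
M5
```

<svg xmlns="http://www.w3.org/2000/svg" width="288.7834mm" height="150.6972mm" viewBox="0 0 288.7834 150.6972">
  <polygon points="229.2755,115.3500 226.2919,111.8703 227.1522,107.3680 231.2087,105.2335 235.4066,107.0741 236.5849,111.5038 233.8563,115.1869" fill="none" stroke="#ff0000"/>
</svg>

y_svg = 150.6972 − y_m. Every run uses S897, so all elements get stroke `#ff0000` (cut).

[1] closed run; points: 229.2755,115.3500 226.2919,111.8703 227.1522,107.3680 231.2087,105.2335 235.4066,107.0741 236.5849,111.5038 233.8563,115.1869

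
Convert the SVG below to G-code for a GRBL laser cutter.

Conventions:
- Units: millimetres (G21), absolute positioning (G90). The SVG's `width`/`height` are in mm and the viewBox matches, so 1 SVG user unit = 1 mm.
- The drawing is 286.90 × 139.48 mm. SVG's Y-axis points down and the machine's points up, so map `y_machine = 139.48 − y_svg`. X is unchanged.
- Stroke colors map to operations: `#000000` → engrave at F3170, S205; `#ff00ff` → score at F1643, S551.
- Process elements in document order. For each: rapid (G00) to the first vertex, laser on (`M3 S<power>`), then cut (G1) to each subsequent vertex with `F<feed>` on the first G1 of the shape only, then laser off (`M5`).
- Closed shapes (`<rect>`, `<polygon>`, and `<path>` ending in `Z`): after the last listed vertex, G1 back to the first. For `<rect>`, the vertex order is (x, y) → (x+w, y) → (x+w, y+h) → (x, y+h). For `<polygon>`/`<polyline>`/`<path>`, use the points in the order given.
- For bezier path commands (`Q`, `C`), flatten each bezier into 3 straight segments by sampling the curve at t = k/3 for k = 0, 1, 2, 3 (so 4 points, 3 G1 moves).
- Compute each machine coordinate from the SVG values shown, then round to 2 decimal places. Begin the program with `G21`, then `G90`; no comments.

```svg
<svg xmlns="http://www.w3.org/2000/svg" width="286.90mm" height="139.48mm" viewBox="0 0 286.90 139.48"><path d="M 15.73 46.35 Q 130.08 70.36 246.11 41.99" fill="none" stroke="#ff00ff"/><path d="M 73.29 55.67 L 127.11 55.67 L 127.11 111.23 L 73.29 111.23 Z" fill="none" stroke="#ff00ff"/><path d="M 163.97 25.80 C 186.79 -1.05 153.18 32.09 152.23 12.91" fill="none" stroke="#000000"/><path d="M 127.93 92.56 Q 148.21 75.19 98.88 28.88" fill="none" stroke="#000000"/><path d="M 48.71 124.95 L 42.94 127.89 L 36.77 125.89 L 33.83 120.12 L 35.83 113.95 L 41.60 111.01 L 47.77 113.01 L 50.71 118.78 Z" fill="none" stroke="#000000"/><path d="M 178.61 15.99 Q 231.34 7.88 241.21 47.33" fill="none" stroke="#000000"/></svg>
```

G21
G90
G00 X15.73 Y93.13
M3 S551
G1 X92.15 Y82.94 F1643
G1 X168.94 Y84.40
G1 X246.11 Y97.49
M5
G00 X73.29 Y83.81
M3 S551
G1 X127.11 Y83.81 F1643
G1 X127.11 Y28.25
G1 X73.29 Y28.25
G1 X73.29 Y83.81
M5
G00 X163.97 Y113.68
M3 S205
G1 X171.28 Y124.69 F3170
G1 X160.77 Y120.67
G1 X152.23 Y126.57
M5
G00 X127.93 Y46.92
M3 S205
G1 X133.72 Y61.72 F3170
G1 X124.03 Y82.94
G1 X98.88 Y110.60
M5
G00 X48.71 Y14.53
M3 S205
G1 X42.94 Y11.59 F3170
G1 X36.77 Y13.59
G1 X33.83 Y19.36
G1 X35.83 Y25.53
G1 X41.60 Y28.47
G1 X47.77 Y26.47
G1 X50.71 Y20.70
G1 X48.71 Y14.53
M5
G00 X178.61 Y123.49
M3 S205
G1 X209.00 Y123.61 F3170
G1 X229.87 Y113.17
G1 X241.21 Y92.15
M5

viewBox `0 0 286.90 139.48` with mm width/height → 1 unit = 1 mm. Flip: y_m = 139.48 − y_svg.

**Shape 1** — `<path>` quadratic bezier, stroke `#ff00ff` → score (S551, F1643). Control points (SVG): P0=(15.73,46.35), P1=(130.08,70.36), P2=(246.11,41.99); sampled at t=k/3. Machine vertices: (15.73,93.13) → (92.15,82.94) → (168.94,84.40) → (246.11,97.49). Open path.

**Shape 2** — `<path>` rectangle, stroke `#ff00ff` → score (S551, F1643). Machine vertices: (73.29,83.81) → (127.11,83.81) → (127.11,28.25) → (73.29,28.25) → (73.29,83.81). Closed: final G1 returns to the first vertex.

**Shape 3** — `<path>` cubic bezier, stroke `#000000` → engrave (S205, F3170). Control points (SVG): P0=(163.97,25.80), P1=(186.79,-1.05), P2=(153.18,32.09), P3=(152.23,12.91); sampled at t=k/3. Machine vertices: (163.97,113.68) → (171.28,124.69) → (160.77,120.67) → (152.23,126.57). Open path.

**Shape 4** — `<path>` quadratic bezier, stroke `#000000` → engrave (S205, F3170). Control points (SVG): P0=(127.93,92.56), P1=(148.21,75.19), P2=(98.88,28.88); sampled at t=k/3. Machine vertices: (127.93,46.92) → (133.72,61.72) → (124.03,82.94) → (98.88,110.60). Open path.

**Shape 5** — `<path>` regular polygon, stroke `#000000` → engrave (S205, F3170). Machine vertices: (48.71,14.53) → (42.94,11.59) → (36.77,13.59) → (33.83,19.36) → (35.83,25.53) → (41.60,28.47) → (47.77,26.47) → (50.71,20.70) → (48.71,14.53). Closed: final G1 returns to the first vertex.

**Shape 6** — `<path>` quadratic bezier, stroke `#000000` → engrave (S205, F3170). Control points (SVG): P0=(178.61,15.99), P1=(231.34,7.88), P2=(241.21,47.33); sampled at t=k/3. Machine vertices: (178.61,123.49) → (209.00,123.61) → (229.87,113.17) → (241.21,92.15). Open path.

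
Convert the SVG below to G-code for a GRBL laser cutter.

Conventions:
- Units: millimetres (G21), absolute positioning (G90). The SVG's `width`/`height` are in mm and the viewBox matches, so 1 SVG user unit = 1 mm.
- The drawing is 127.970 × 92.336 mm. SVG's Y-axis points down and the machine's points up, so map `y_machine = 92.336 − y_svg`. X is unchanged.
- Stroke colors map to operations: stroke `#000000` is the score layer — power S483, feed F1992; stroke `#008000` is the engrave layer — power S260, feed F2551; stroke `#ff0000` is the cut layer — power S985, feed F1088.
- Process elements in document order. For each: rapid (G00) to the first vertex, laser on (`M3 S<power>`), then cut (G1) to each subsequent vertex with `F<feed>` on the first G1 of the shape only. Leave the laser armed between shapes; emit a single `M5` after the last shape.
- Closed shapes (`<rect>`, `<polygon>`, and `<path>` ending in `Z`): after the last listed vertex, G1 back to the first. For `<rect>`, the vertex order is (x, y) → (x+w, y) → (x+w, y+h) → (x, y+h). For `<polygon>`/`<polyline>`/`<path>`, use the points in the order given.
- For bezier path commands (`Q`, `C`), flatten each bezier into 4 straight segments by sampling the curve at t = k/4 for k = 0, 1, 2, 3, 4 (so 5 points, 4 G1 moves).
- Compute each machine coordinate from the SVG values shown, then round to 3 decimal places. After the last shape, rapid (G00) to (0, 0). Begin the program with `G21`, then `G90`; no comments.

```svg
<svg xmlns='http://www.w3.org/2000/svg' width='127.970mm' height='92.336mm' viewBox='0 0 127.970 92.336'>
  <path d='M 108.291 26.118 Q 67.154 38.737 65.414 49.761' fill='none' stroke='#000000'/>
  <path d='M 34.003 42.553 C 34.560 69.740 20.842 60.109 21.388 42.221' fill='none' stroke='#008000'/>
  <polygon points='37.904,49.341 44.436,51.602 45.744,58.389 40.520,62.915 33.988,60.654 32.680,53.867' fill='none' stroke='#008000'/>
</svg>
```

G21
G90
G00 X108.291 Y66.218
M3 S483
G1 X90.185 Y60.008 F1992
G1 X77.003 Y53.998
G1 X68.746 Y48.187
G1 X65.414 Y42.575
G00 X34.003 Y49.783
M3 S260
G1 X32.190 Y35.850 F2551
G1 X27.700 Y33.046
G1 X23.207 Y38.693
G1 X21.388 Y50.115
G00 X37.904 Y42.995
M3 S260
G1 X44.436 Y40.734 F2551
G1 X45.744 Y33.947
G1 X40.520 Y29.421
G1 X33.988 Y31.682
G1 X32.680 Y38.469
G1 X37.904 Y42.995
M5
G00 X0.000 Y0.000

Since the viewBox matches the mm dimensions, user units are millimetres directly. The only transform is the Y-flip y_m = 92.336 − y_svg.

Shape 1 is a quadratic bezier drawn with `<path>`. Its stroke #000000 means score at S483, F1992. After flipping Y the toolpath is (108.291,66.218) → (90.185,60.008) → (77.003,53.998) → (68.746,48.187) → (65.414,42.575).

Shape 2 is a cubic bezier drawn with `<path>`. Its stroke #008000 means engrave at S260, F2551. After flipping Y the toolpath is (34.003,49.783) → (32.190,35.850) → (27.700,33.046) → (23.207,38.693) → (21.388,50.115).

Shape 3 is a regular polygon drawn with `<polygon>`. Its stroke #008000 means engrave at S260, F2551. After flipping Y the toolpath is (37.904,42.995) → (44.436,40.734) → (45.744,33.947) → (40.520,29.421) → (33.988,31.682) → (32.680,38.469) → (37.904,42.995), returning to the start.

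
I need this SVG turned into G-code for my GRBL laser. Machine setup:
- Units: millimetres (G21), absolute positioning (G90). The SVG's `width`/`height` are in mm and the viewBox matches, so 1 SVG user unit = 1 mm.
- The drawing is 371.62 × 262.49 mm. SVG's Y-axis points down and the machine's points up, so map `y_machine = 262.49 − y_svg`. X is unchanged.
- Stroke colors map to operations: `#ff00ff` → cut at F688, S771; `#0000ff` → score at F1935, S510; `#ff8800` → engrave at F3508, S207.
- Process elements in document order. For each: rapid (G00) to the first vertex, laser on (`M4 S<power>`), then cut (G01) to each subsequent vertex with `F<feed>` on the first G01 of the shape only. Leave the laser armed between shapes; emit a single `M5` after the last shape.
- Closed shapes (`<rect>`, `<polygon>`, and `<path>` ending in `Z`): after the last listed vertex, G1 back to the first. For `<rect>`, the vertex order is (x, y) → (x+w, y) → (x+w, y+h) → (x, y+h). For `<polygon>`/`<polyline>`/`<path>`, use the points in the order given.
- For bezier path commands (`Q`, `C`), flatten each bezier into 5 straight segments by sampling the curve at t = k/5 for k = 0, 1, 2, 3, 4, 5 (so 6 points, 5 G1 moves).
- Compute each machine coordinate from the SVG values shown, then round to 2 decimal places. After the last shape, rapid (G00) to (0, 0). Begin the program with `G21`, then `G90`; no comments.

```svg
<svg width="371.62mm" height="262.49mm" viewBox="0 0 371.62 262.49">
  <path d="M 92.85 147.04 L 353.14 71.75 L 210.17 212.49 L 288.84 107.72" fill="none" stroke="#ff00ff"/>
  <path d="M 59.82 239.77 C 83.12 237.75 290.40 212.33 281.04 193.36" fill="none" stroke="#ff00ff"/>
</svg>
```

Since the viewBox matches the mm dimensions, user units are millimetres directly. The only transform is the Y-flip y_m = 262.49 − y_svg.

Shape 1 is a open polyline drawn with `<path>`. Its stroke #ff00ff means cut at S771, F688. After flipping Y the toolpath is (92.85,115.45) → (353.14,190.74) → (210.17,50.00) → (288.84,154.77).

Shape 2 is a cubic bezier drawn with `<path>`. Its stroke #ff00ff means cut at S771, F688. After flipping Y the toolpath is (59.82,22.72) → (92.67,26.50) → (150.45,34.47) → (213.92,45.18) → (263.86,57.21) → (281.04,69.13).

G21
G90
G00 X92.85 Y115.45
M4 S771
G01 X353.14 Y190.74 F688
G01 X210.17 Y50.00
G01 X288.84 Y154.77
G00 X59.82 Y22.72
M4 S771
G01 X92.67 Y26.50 F688
G01 X150.45 Y34.47
G01 X213.92 Y45.18
G01 X263.86 Y57.21
G01 X281.04 Y69.13
M5
G00 X0.00 Y0.00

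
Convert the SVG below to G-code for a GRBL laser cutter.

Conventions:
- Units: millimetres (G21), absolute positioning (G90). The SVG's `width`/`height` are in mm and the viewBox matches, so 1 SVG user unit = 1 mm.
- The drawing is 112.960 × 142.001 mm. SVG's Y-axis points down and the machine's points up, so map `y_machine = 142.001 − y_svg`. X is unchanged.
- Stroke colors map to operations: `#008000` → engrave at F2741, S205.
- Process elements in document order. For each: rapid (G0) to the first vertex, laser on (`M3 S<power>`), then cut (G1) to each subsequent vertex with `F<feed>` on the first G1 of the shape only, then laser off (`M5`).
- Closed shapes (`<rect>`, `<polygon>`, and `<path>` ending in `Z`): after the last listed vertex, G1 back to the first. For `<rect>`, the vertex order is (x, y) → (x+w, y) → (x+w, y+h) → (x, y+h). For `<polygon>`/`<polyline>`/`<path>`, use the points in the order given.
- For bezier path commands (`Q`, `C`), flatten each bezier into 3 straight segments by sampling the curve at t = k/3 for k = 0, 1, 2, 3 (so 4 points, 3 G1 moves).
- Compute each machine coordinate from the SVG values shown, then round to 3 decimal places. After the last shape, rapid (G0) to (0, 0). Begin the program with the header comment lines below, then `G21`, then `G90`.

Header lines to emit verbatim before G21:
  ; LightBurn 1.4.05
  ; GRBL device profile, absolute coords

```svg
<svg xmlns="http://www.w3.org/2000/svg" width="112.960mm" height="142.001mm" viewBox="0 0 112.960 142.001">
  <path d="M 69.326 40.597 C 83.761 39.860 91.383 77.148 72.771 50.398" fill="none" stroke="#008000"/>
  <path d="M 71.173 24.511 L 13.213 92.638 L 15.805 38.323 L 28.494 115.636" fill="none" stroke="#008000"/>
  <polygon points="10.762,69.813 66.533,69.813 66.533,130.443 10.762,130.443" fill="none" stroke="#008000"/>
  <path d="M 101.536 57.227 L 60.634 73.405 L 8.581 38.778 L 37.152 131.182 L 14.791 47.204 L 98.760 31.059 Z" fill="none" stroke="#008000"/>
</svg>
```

; LightBurn 1.4.05
; GRBL device profile, absolute coords
G21
G90
G0 X69.326 Y101.404
M3 S205
G1 X80.771 Y93.246 F2741
G1 X83.358 Y82.419
G1 X72.771 Y91.603
M5
G0 X71.173 Y117.490
M3 S205
G1 X13.213 Y49.363 F2741
G1 X15.805 Y103.678
G1 X28.494 Y26.365
M5
G0 X10.762 Y72.188
M3 S205
G1 X66.533 Y72.188 F2741
G1 X66.533 Y11.558
G1 X10.762 Y11.558
G1 X10.762 Y72.188
M5
G0 X101.536 Y84.774
M3 S205
G1 X60.634 Y68.596 F2741
G1 X8.581 Y103.223
G1 X37.152 Y10.819
G1 X14.791 Y94.797
G1 X98.760 Y110.942
G1 X101.536 Y84.774
M5
G0 X0.000 Y0.000

Since the viewBox matches the mm dimensions, user units are millimetres directly. The only transform is the Y-flip y_m = 142.001 − y_svg.

Shape 1 is a cubic bezier drawn with `<path>`. Its stroke #008000 means engrave at S205, F2741. After flipping Y the toolpath is (69.326,101.404) → (80.771,93.246) → (83.358,82.419) → (72.771,91.603).

Shape 2 is a open polyline drawn with `<path>`. Its stroke #008000 means engrave at S205, F2741. After flipping Y the toolpath is (71.173,117.490) → (13.213,49.363) → (15.805,103.678) → (28.494,26.365).

Shape 3 is a rectangle drawn with `<polygon>`. Its stroke #008000 means engrave at S205, F2741. After flipping Y the toolpath is (10.762,72.188) → (66.533,72.188) → (66.533,11.558) → (10.762,11.558) → (10.762,72.188), returning to the start.

Shape 4 is a closed polygon drawn with `<path>`. Its stroke #008000 means engrave at S205, F2741. After flipping Y the toolpath is (101.536,84.774) → (60.634,68.596) → (8.581,103.223) → (37.152,10.819) → (14.791,94.797) → (98.760,110.942) → (101.536,84.774), returning to the start.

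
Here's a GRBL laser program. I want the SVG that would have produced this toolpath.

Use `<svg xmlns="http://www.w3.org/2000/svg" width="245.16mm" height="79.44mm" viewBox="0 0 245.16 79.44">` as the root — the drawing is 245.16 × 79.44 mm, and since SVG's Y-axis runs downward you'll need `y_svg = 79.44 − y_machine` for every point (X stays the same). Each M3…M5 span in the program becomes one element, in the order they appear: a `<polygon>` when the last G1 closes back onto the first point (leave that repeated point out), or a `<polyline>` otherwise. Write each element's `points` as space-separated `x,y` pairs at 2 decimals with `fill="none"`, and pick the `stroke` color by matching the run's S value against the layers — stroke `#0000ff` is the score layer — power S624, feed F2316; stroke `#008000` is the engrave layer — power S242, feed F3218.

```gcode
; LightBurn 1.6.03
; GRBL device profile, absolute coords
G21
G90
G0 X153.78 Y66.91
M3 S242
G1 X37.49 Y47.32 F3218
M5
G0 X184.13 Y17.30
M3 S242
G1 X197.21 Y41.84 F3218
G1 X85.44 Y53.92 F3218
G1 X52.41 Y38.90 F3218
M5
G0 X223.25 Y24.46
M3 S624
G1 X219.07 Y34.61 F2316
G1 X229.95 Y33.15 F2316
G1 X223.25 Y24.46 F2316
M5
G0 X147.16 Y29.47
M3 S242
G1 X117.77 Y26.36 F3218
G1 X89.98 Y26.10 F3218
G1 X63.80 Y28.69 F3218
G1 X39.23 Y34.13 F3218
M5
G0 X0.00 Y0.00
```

Machine Y-up, SVG Y-down with viewBox height 79.44, so y_svg = 79.44 − y_machine; X carries over.

Run 1: the run's S242 means `#008000` (engrave). The run is open, so emit a `<polyline>` with points (Y-flipped): 153.78,12.53 37.49,32.12.

Run 2: the run's S242 means `#008000` (engrave). The run is open, so emit a `<polyline>` with points (Y-flipped): 184.13,62.14 197.21,37.60 85.44,25.52 52.41,40.54.

Run 3: the run's S624 means `#0000ff` (score). The run returns to its start, so emit a `<polygon>` with points (Y-flipped): 223.25,54.98 219.07,44.83 229.95,46.29.

Run 4: power S242 maps to stroke `#008000` (engrave). The run is open, so emit a `<polyline>` with points (Y-flipped): 147.16,49.97 117.77,53.08 89.98,53.34 63.80,50.75 39.23,45.31.

<svg xmlns="http://www.w3.org/2000/svg" width="245.16mm" height="79.44mm" viewBox="0 0 245.16 79.44">
  <polyline points="153.78,12.53 37.49,32.12" fill="none" stroke="#008000"/>
  <polyline points="184.13,62.14 197.21,37.60 85.44,25.52 52.41,40.54" fill="none" stroke="#008000"/>
  <polygon points="223.25,54.98 219.07,44.83 229.95,46.29" fill="none" stroke="#0000ff"/>
  <polyline points="147.16,49.97 117.77,53.08 89.98,53.34 63.80,50.75 39.23,45.31" fill="none" stroke="#008000"/>
</svg>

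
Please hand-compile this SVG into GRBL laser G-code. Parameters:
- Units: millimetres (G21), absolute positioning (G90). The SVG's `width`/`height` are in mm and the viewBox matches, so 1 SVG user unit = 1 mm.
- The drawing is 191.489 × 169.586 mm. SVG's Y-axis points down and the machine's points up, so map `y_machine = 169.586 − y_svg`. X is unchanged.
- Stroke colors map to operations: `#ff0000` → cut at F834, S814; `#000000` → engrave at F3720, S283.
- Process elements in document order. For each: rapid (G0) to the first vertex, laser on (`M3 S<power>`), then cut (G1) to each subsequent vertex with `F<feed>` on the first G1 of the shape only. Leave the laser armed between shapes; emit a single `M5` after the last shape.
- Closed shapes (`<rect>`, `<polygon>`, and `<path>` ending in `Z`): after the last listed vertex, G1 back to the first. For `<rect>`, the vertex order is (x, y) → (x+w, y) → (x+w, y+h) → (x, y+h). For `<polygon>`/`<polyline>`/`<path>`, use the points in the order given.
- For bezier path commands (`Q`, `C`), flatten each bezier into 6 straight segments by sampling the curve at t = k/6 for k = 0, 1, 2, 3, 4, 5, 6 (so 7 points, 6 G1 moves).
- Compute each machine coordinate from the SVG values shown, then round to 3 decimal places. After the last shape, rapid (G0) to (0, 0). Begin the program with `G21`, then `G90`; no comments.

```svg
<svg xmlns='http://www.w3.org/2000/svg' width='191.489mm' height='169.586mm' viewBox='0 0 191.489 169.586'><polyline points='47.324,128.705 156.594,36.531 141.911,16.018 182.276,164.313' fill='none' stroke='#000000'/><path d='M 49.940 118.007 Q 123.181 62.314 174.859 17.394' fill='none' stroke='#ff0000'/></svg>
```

Since the viewBox matches the mm dimensions, user units are millimetres directly. The only transform is the Y-flip y_m = 169.586 − y_svg.

Shape 1 is a open polyline drawn with `<polyline>`. Its stroke #000000 means engrave at S283, F3720. After flipping Y the toolpath is (47.324,40.881) → (156.594,133.055) → (141.911,153.568) → (182.276,5.273).

Shape 2 is a quadratic bezier drawn with `<path>`. Its stroke #ff0000 means cut at S814, F834. After flipping Y the toolpath is (49.940,51.579) → (73.755,69.844) → (96.371,87.511) → (117.790,104.579) → (138.011,121.048) → (157.034,136.919) → (174.859,152.192).

G21
G90
G0 X47.324 Y40.881
M3 S283
G1 X156.594 Y133.055 F3720
G1 X141.911 Y153.568
G1 X182.276 Y5.273
G0 X49.940 Y51.579
M3 S814
G1 X73.755 Y69.844 F834
G1 X96.371 Y87.511
G1 X117.790 Y104.579
G1 X138.011 Y121.048
G1 X157.034 Y136.919
G1 X174.859 Y152.192
M5
G0 X0.000 Y0.000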